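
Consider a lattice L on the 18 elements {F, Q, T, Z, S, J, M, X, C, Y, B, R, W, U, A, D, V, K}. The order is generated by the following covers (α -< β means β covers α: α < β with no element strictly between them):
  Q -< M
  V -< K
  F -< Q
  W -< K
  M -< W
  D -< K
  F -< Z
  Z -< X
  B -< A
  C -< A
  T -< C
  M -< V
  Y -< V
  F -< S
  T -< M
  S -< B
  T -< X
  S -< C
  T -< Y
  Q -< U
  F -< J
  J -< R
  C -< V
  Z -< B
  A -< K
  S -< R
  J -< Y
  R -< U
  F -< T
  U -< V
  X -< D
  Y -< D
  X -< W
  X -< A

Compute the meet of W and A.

Common lower bounds of {W, A}: F, T, X, Z.
The greatest among these is X.

X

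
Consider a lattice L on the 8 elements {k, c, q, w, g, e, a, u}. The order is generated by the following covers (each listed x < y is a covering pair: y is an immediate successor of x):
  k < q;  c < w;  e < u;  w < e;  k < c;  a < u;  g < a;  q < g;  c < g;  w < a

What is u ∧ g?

Common lower bounds of {u, g}: c, g, k, q.
The greatest among these is g.

g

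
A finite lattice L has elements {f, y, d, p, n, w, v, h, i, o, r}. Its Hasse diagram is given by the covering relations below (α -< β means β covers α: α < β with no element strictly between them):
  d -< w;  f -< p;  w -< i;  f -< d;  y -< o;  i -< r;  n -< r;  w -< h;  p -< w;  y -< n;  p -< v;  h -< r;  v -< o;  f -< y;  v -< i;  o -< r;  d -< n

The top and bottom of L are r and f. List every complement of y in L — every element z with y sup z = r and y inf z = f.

h, i, w

Need z with y ∨ z = r and y ∧ z = f.
Checking each element gives: h, i, w.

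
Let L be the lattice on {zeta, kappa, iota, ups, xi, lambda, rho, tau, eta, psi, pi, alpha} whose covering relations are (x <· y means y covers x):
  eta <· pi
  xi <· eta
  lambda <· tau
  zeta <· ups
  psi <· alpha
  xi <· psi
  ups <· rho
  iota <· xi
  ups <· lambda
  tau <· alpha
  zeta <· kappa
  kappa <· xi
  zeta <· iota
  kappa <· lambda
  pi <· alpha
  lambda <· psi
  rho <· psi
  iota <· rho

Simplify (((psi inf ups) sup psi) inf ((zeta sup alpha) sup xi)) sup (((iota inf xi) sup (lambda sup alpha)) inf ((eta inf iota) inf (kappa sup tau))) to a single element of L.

psi

psi ∧ ups = ups
ups ∨ psi = psi
zeta ∨ alpha = alpha
alpha ∨ xi = alpha
psi ∧ alpha = psi
iota ∧ xi = iota
lambda ∨ alpha = alpha
iota ∨ alpha = alpha
eta ∧ iota = iota
kappa ∨ tau = tau
iota ∧ tau = zeta
alpha ∧ zeta = zeta
psi ∨ zeta = psi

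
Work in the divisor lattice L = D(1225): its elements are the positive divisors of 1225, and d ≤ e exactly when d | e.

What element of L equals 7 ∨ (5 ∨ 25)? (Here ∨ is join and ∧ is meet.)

175

5 ∨ 25 = 25
7 ∨ 25 = 175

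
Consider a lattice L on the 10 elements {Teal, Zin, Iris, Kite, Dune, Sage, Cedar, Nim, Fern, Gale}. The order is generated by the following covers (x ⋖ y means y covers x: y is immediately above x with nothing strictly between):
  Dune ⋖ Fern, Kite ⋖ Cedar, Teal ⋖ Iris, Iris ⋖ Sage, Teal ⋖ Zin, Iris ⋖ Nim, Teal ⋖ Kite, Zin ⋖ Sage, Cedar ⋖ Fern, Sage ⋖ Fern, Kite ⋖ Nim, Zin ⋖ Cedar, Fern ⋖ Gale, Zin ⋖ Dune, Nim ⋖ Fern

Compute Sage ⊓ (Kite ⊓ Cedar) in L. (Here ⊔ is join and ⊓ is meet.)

Teal

Kite ∧ Cedar = Kite
Sage ∧ Kite = Teal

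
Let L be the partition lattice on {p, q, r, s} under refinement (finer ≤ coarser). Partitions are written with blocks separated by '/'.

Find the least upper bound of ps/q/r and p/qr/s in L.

ps/qr

Common upper bounds of {ps/q/r, p/qr/s}: pqrs, ps/qr.
The least among these is ps/qr.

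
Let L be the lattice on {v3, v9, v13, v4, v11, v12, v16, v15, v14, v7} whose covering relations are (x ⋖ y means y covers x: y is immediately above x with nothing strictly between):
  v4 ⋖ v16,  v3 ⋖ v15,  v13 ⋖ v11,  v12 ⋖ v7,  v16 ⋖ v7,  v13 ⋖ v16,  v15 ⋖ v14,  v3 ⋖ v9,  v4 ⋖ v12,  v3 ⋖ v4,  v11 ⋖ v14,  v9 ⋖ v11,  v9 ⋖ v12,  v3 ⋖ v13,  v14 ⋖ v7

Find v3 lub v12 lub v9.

Common upper bounds of {v3, v12, v9}: v12, v7.
The least among these is v12.

v12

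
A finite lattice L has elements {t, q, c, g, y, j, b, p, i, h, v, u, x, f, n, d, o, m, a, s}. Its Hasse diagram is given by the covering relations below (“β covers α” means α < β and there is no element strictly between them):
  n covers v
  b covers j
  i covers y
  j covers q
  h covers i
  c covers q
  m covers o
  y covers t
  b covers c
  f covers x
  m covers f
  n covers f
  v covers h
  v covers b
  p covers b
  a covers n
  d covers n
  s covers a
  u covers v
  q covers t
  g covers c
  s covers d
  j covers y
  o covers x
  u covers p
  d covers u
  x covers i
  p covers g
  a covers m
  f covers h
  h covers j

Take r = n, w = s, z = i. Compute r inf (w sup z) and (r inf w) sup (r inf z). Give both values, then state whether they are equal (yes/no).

w sup z = s, so r inf (w sup z) = n inf s = n.
r inf w = n and r inf z = i, so (r inf w) sup (r inf z) = n sup i = n.
Equal: yes.

n; n; yes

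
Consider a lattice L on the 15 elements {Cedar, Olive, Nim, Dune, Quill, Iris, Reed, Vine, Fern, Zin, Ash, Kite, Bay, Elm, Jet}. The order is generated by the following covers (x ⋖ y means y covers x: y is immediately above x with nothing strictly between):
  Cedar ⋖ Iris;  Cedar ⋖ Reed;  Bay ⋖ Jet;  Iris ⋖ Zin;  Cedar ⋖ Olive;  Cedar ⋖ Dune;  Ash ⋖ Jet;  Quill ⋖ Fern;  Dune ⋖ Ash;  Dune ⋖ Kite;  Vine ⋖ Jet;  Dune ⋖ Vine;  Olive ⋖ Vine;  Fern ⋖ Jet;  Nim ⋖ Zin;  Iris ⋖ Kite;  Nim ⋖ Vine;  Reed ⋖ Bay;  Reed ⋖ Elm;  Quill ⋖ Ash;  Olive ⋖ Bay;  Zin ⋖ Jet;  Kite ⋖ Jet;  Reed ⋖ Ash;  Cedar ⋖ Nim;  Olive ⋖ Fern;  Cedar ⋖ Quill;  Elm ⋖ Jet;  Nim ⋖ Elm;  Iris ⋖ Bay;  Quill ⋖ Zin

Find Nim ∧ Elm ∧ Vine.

Common lower bounds of {Nim, Elm, Vine}: Cedar, Nim.
The greatest among these is Nim.

Nim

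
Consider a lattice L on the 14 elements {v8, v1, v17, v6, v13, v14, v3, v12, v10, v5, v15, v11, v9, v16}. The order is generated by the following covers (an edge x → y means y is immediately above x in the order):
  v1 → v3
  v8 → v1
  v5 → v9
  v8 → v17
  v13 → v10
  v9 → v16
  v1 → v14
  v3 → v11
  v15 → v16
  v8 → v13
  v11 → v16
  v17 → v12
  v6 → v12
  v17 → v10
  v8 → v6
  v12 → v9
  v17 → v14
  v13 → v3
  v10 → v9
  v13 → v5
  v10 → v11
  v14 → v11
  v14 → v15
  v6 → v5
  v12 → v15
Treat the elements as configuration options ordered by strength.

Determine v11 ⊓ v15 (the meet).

v14

Common lower bounds of {v11, v15}: v1, v14, v17, v8.
The greatest among these is v14.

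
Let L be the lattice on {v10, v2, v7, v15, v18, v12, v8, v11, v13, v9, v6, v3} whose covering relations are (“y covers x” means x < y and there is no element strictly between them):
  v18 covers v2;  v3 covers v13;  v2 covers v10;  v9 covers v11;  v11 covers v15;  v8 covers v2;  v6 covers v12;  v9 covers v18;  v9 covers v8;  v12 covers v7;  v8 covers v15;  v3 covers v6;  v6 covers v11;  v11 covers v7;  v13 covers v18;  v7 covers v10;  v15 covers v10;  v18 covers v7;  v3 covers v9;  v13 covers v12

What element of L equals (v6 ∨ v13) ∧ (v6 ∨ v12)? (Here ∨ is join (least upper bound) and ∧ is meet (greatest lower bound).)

v6

v6 ∨ v13 = v3
v6 ∨ v12 = v6
v3 ∧ v6 = v6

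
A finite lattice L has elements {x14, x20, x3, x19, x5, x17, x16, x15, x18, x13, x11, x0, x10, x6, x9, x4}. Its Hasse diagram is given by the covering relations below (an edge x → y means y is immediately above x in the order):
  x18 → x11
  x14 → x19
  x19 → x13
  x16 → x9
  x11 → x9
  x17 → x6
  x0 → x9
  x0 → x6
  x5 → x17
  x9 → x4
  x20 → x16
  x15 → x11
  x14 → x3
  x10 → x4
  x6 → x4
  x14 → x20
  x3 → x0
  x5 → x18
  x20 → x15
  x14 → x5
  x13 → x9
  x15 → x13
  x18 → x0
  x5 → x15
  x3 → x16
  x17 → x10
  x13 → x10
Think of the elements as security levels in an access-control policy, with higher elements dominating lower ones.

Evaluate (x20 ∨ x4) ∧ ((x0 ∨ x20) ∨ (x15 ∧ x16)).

x9

x20 ∨ x4 = x4
x0 ∨ x20 = x9
x15 ∧ x16 = x20
x9 ∨ x20 = x9
x4 ∧ x9 = x9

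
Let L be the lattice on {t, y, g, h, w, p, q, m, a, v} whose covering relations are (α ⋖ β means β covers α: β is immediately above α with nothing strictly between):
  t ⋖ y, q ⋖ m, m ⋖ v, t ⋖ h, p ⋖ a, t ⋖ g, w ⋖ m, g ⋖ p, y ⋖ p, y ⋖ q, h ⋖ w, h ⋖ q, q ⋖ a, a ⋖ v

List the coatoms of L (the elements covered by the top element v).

The coatoms are exactly the elements covered by v: a, m.

a, m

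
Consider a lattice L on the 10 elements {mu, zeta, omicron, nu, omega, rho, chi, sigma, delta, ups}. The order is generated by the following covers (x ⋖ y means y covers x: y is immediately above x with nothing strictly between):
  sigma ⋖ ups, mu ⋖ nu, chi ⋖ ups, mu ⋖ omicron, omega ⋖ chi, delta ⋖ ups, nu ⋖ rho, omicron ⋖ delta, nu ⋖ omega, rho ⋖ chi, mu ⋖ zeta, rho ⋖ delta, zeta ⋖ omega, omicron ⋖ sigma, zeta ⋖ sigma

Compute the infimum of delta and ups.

Common lower bounds of {delta, ups}: delta, mu, nu, omicron, rho.
The greatest among these is delta.

delta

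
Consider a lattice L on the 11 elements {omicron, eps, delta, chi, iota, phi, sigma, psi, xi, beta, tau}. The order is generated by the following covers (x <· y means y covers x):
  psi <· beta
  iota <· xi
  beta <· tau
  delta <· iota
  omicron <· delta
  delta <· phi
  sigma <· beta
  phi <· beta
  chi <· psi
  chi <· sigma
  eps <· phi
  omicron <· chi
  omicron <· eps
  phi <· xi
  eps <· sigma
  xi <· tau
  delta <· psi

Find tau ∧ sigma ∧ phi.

eps

Common lower bounds of {tau, sigma, phi}: eps, omicron.
The greatest among these is eps.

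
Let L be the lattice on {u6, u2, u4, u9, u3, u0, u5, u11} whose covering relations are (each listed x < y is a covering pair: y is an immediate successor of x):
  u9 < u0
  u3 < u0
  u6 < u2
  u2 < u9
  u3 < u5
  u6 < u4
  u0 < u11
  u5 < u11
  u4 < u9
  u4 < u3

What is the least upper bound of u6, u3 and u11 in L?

Common upper bounds of {u6, u3, u11}: u11.
The least among these is u11.

u11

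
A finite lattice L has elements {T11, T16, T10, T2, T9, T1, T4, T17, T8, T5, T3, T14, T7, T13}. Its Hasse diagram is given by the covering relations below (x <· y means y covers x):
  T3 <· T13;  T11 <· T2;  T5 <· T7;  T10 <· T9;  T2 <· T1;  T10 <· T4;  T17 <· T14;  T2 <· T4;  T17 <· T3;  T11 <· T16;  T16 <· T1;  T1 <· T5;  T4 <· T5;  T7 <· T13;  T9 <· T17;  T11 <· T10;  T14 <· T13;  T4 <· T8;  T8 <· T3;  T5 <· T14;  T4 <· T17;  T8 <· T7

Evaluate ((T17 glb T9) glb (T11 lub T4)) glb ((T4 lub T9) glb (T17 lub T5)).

T10

T17 ∧ T9 = T9
T11 ∨ T4 = T4
T9 ∧ T4 = T10
T4 ∨ T9 = T17
T17 ∨ T5 = T14
T17 ∧ T14 = T17
T10 ∧ T17 = T10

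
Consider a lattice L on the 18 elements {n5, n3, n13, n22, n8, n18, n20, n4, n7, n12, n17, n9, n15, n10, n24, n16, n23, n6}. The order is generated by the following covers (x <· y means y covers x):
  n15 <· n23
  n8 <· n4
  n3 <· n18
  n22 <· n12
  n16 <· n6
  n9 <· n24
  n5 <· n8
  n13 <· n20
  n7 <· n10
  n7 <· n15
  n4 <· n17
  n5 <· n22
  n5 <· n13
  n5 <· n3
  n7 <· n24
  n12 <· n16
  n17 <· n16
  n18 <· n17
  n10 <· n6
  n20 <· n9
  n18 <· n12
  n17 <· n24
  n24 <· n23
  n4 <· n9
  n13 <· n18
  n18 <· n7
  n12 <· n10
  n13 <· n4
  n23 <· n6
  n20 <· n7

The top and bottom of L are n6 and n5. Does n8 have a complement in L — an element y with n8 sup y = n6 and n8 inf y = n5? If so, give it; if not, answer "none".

n10

Need y with n8 ∨ y = n6 and n8 ∧ y = n5.
Checking each element gives: n10.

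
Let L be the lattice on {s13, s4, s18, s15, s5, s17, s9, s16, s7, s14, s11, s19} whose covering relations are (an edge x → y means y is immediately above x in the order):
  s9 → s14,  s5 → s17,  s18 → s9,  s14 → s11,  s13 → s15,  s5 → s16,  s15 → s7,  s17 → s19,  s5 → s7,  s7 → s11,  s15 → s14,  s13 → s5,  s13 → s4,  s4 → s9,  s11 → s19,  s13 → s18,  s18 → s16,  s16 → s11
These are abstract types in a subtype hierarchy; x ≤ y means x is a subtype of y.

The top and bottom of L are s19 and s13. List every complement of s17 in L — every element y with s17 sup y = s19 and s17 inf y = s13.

Need y with s17 ∨ y = s19 and s17 ∧ y = s13.
Checking each element gives: s14, s15, s18, s4, s9.

s14, s15, s18, s4, s9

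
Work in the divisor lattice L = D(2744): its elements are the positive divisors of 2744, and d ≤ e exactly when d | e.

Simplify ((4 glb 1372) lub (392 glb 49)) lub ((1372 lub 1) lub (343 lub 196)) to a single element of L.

4 ∧ 1372 = 4
392 ∧ 49 = 49
4 ∨ 49 = 196
1372 ∨ 1 = 1372
343 ∨ 196 = 1372
1372 ∨ 1372 = 1372
196 ∨ 1372 = 1372

1372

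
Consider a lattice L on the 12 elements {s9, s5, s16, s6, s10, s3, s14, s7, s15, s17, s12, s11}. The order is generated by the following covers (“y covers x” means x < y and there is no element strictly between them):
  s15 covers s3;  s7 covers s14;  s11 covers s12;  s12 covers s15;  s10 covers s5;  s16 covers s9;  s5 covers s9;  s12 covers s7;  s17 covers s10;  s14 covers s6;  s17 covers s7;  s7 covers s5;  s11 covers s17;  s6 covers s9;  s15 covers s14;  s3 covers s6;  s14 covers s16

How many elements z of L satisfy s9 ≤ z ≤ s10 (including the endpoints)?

The interval [s9, s10] = {s10, s5, s9}, which has 3 elements.

3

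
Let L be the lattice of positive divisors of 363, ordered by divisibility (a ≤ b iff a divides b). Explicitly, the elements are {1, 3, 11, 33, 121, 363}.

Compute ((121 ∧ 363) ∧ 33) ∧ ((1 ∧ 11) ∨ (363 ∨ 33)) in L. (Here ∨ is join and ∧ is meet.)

11

121 ∧ 363 = 121
121 ∧ 33 = 11
1 ∧ 11 = 1
363 ∨ 33 = 363
1 ∨ 363 = 363
11 ∧ 363 = 11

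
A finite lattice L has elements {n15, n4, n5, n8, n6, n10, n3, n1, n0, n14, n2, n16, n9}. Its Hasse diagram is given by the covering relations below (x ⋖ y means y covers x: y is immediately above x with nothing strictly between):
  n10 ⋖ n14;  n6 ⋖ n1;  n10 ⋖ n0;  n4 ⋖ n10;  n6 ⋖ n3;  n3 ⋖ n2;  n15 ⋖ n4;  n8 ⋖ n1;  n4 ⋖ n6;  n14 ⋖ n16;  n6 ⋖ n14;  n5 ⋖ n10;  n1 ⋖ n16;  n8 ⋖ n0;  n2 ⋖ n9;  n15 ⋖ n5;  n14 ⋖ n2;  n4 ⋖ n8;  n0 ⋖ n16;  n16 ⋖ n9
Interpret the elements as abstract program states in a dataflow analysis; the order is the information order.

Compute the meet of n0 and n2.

n10

Common lower bounds of {n0, n2}: n10, n15, n4, n5.
The greatest among these is n10.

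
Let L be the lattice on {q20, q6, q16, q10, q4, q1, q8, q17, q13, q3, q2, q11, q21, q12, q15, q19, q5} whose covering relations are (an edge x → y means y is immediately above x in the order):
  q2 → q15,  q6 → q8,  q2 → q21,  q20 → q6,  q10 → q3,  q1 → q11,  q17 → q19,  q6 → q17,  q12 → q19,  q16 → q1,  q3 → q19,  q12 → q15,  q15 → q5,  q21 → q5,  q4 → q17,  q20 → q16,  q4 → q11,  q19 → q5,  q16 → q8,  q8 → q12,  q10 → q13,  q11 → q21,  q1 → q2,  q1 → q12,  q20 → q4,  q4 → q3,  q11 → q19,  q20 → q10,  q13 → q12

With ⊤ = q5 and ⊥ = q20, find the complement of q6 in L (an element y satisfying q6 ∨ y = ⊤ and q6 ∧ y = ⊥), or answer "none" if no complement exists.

q21

Need y with q6 ∨ y = q5 and q6 ∧ y = q20.
Checking each element gives: q21.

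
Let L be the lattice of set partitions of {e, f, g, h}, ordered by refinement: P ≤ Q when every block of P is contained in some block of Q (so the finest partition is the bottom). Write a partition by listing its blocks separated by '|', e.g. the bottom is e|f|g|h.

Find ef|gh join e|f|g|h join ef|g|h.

ef|gh

Common upper bounds of {ef|gh, e|f|g|h, ef|g|h}: efgh, ef|gh.
The least among these is ef|gh.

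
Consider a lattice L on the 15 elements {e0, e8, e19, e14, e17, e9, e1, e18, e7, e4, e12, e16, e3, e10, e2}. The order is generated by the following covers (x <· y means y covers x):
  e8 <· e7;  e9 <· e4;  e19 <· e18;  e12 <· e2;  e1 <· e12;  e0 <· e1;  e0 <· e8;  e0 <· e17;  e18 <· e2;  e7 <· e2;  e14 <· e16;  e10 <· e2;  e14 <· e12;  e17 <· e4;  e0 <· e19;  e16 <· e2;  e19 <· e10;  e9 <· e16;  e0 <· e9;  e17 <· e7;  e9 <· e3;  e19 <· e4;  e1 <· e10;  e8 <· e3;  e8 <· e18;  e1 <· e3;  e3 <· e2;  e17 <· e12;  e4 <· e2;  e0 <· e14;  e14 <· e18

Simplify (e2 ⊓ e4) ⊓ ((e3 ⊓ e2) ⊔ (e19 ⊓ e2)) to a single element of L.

e2 ∧ e4 = e4
e3 ∧ e2 = e3
e19 ∧ e2 = e19
e3 ∨ e19 = e2
e4 ∧ e2 = e4

e4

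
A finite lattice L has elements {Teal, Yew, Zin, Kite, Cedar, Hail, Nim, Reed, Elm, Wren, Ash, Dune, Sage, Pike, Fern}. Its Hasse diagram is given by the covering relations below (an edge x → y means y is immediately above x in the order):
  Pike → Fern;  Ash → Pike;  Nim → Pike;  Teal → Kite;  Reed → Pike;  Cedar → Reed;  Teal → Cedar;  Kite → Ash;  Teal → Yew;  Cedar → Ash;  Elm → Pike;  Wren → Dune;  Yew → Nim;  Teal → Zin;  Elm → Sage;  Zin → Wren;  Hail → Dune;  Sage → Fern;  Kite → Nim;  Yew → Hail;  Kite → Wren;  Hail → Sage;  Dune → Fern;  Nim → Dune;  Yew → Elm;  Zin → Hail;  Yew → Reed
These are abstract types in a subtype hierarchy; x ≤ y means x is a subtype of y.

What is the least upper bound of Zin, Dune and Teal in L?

Common upper bounds of {Zin, Dune, Teal}: Dune, Fern.
The least among these is Dune.

Dune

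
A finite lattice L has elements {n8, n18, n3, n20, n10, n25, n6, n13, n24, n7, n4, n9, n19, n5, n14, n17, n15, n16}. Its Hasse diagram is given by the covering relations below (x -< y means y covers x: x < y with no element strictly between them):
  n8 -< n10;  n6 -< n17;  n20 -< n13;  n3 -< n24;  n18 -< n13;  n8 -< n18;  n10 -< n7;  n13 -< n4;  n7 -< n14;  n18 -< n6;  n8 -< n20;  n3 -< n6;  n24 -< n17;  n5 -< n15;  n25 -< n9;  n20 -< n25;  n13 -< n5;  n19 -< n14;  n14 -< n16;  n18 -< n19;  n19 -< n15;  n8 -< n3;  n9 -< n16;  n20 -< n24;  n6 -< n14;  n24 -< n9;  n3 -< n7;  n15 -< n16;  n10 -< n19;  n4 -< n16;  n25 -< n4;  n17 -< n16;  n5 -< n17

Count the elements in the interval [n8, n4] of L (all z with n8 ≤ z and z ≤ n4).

The interval [n8, n4] = {n13, n18, n20, n25, n4, n8}, which has 6 elements.

6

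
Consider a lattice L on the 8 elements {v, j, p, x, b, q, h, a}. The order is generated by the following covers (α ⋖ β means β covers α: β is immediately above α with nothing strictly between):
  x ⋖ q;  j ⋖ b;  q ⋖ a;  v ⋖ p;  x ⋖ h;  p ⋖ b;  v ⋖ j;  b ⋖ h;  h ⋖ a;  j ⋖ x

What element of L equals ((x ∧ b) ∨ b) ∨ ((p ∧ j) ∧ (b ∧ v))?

x ∧ b = j
j ∨ b = b
p ∧ j = v
b ∧ v = v
v ∧ v = v
b ∨ v = b

b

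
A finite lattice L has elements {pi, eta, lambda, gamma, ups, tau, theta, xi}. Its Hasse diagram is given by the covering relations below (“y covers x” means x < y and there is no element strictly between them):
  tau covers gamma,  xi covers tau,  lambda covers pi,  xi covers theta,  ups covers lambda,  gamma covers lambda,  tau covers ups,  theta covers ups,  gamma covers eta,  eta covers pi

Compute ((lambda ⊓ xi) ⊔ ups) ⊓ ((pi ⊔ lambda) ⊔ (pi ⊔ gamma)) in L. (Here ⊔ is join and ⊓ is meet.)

lambda ∧ xi = lambda
lambda ∨ ups = ups
pi ∨ lambda = lambda
pi ∨ gamma = gamma
lambda ∨ gamma = gamma
ups ∧ gamma = lambda

lambda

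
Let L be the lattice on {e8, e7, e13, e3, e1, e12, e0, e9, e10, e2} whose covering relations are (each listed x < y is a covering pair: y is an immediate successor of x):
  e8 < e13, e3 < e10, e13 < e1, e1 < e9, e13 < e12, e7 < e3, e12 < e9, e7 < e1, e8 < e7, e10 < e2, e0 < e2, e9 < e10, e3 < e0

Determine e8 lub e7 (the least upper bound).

e7

Common upper bounds of {e8, e7}: e0, e1, e10, e2, e3, e7, e9.
The least among these is e7.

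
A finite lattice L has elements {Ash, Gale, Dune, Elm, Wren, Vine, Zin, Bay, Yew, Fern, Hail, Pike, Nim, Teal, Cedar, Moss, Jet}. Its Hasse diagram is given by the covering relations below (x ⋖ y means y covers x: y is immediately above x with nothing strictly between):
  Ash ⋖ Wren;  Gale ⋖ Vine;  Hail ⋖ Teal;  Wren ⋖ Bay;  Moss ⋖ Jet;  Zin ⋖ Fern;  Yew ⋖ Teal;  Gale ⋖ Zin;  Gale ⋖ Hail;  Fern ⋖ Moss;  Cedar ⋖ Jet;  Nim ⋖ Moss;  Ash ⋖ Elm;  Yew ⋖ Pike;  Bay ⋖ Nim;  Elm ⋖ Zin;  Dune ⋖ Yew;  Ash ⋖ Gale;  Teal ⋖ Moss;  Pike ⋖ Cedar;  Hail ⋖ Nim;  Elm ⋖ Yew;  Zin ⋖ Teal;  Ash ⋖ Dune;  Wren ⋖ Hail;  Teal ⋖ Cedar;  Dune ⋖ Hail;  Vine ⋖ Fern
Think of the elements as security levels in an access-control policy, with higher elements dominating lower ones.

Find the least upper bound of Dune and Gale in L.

Hail

Common upper bounds of {Dune, Gale}: Cedar, Hail, Jet, Moss, Nim, Teal.
The least among these is Hail.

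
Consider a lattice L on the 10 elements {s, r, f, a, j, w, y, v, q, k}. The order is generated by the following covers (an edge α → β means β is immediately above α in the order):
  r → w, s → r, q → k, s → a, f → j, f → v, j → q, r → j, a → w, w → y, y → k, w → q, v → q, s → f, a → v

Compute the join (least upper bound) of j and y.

Common upper bounds of {j, y}: k.
The least among these is k.

k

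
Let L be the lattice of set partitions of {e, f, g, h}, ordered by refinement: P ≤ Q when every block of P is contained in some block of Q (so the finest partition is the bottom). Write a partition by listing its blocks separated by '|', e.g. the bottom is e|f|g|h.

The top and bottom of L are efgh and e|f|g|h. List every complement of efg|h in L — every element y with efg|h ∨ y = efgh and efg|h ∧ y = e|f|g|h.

eh|f|g, e|fh|g, e|f|gh

Need y with efg|h ∨ y = efgh and efg|h ∧ y = e|f|g|h.
Checking each element gives: eh|f|g, e|fh|g, e|f|gh.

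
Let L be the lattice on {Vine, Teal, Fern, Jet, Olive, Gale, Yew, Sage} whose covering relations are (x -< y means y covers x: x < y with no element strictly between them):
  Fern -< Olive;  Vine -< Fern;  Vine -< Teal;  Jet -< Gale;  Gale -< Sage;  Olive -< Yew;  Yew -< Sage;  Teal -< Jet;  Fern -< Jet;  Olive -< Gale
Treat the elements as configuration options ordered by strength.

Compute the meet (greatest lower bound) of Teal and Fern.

Common lower bounds of {Teal, Fern}: Vine.
The greatest among these is Vine.

Vine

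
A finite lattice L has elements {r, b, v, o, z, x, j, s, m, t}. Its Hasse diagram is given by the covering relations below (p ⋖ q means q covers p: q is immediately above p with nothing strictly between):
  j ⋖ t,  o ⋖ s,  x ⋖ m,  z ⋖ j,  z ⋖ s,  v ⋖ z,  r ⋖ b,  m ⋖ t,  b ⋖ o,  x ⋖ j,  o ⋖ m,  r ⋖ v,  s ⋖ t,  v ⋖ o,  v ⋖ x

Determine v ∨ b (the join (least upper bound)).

Common upper bounds of {v, b}: m, o, s, t.
The least among these is o.

o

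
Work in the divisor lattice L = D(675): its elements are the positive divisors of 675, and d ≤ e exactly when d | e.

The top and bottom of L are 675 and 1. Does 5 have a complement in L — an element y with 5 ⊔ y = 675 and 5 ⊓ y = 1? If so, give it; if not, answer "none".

For every candidate y, either 5 ∨ y ≠ 675 or 5 ∧ y ≠ 1; no complement exists.

none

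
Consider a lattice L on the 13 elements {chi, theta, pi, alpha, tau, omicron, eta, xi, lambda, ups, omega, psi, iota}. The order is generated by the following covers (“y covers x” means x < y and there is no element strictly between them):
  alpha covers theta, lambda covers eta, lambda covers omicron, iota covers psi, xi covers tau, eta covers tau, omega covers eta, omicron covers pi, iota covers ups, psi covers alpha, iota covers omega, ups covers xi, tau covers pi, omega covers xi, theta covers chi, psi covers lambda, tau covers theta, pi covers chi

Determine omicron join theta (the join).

Common upper bounds of {omicron, theta}: iota, lambda, psi.
The least among these is lambda.

lambda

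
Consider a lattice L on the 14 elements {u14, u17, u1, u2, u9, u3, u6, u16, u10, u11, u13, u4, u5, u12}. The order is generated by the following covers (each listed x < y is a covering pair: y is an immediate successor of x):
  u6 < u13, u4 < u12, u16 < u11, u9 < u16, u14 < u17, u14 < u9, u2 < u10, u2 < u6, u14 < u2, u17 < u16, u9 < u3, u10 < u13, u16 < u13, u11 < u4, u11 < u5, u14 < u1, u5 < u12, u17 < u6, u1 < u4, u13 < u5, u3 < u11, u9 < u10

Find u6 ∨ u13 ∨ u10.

Common upper bounds of {u6, u13, u10}: u12, u13, u5.
The least among these is u13.

u13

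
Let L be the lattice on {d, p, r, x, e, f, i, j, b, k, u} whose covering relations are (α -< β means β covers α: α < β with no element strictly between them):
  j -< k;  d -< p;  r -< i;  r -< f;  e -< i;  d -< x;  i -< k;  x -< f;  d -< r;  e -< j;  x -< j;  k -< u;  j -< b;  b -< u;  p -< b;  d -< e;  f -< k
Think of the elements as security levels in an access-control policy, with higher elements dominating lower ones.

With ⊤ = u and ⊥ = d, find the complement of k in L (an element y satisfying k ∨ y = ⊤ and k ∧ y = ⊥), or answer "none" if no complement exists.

Need y with k ∨ y = u and k ∧ y = d.
Checking each element gives: p.

p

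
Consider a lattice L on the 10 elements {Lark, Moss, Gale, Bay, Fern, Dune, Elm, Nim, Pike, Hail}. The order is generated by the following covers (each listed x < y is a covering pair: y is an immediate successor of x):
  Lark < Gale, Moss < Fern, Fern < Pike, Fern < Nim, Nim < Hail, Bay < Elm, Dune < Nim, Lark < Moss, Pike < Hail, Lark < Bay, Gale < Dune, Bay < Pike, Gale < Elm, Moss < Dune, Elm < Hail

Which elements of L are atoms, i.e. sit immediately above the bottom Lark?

The atoms are exactly the elements that cover Lark: Bay, Gale, Moss.

Bay, Gale, Moss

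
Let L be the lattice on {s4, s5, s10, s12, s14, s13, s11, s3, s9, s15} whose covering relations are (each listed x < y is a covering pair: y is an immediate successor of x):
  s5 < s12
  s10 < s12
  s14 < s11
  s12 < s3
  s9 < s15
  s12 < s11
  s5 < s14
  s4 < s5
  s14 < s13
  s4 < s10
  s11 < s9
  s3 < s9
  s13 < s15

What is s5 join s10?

s12

Common upper bounds of {s5, s10}: s11, s12, s15, s3, s9.
The least among these is s12.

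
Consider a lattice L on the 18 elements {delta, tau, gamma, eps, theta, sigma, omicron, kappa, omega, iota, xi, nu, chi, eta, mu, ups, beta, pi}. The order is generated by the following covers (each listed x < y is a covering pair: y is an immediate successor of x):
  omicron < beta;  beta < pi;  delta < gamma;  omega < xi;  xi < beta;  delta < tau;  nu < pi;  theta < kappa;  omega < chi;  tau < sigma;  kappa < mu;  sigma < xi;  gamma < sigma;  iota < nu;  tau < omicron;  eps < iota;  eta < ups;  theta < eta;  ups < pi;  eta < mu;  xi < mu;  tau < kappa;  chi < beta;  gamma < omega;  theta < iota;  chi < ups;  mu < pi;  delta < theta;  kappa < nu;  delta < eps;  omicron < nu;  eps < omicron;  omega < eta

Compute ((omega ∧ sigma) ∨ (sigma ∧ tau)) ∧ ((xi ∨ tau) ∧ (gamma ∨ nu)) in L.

sigma

omega ∧ sigma = gamma
sigma ∧ tau = tau
gamma ∨ tau = sigma
xi ∨ tau = xi
gamma ∨ nu = pi
xi ∧ pi = xi
sigma ∧ xi = sigma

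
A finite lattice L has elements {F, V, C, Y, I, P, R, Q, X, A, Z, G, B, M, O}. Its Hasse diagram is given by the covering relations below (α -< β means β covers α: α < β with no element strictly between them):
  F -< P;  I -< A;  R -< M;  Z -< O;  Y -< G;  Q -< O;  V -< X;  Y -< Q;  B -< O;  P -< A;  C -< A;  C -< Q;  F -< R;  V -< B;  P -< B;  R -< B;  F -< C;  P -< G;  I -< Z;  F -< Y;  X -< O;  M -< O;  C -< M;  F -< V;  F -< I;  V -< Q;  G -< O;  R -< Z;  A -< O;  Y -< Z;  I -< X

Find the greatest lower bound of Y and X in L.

Common lower bounds of {Y, X}: F.
The greatest among these is F.

F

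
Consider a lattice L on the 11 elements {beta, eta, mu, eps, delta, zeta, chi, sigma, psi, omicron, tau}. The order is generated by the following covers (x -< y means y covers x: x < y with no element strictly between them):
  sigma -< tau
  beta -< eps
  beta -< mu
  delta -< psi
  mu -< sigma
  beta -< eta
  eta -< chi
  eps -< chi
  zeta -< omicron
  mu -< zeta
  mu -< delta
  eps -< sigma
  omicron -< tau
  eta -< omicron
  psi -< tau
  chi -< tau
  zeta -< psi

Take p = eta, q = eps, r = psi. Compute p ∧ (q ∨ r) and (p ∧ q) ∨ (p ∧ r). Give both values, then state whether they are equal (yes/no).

q ∨ r = tau, so p ∧ (q ∨ r) = eta ∧ tau = eta.
p ∧ q = beta and p ∧ r = beta, so (p ∧ q) ∨ (p ∧ r) = beta ∨ beta = beta.
Equal: no.

eta; beta; no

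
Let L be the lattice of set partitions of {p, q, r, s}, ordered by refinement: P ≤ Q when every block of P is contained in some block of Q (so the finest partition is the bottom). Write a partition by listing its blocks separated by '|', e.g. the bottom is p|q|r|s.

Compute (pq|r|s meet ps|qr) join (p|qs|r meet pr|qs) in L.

p|qs|r

pq|r|s ∧ ps|qr = p|q|r|s
p|qs|r ∧ pr|qs = p|qs|r
p|q|r|s ∨ p|qs|r = p|qs|r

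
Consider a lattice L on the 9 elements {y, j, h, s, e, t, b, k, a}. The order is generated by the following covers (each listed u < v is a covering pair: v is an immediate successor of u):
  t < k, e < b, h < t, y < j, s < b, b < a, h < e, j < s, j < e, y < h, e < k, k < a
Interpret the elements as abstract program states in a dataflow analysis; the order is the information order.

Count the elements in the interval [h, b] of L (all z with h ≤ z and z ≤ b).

3

The interval [h, b] = {b, e, h}, which has 3 elements.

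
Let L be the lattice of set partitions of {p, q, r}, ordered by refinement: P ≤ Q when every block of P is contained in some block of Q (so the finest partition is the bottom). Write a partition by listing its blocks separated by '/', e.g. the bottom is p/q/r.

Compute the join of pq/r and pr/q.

The join of pq/r and pr/q merges any blocks that overlap across the partitions, giving pqr.

pqr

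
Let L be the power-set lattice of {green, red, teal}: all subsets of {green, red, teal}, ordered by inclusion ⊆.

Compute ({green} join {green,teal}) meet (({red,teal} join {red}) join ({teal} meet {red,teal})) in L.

{green} ∨ {green,teal} = {green,teal}
{red,teal} ∨ {red} = {red,teal}
{teal} ∧ {red,teal} = {teal}
{red,teal} ∨ {teal} = {red,teal}
{green,teal} ∧ {red,teal} = {teal}

{teal}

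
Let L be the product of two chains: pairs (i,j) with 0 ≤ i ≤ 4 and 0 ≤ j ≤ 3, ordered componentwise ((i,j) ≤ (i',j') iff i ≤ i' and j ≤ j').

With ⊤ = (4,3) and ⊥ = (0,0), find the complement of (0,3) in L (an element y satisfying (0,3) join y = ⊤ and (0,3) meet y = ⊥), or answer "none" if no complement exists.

(4,0)

Need y with (0,3) ∨ y = (4,3) and (0,3) ∧ y = (0,0).
Checking each element gives: (4,0).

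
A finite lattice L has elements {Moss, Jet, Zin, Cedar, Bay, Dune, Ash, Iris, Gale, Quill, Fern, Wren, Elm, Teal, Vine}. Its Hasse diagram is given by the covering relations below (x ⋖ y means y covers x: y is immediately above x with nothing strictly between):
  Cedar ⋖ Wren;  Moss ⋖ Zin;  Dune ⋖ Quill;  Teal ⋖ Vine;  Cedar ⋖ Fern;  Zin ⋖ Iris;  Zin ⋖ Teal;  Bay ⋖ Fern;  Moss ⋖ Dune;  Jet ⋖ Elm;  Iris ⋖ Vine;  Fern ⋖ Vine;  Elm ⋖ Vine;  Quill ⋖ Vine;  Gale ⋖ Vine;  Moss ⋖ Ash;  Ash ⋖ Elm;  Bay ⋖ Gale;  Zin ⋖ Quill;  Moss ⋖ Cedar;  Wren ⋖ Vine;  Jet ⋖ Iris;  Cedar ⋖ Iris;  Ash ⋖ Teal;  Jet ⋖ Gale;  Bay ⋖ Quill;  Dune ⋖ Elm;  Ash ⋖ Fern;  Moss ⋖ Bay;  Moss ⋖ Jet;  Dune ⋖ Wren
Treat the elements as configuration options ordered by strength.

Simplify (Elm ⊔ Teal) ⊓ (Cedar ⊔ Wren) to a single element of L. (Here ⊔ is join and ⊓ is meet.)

Elm ∨ Teal = Vine
Cedar ∨ Wren = Wren
Vine ∧ Wren = Wren

Wren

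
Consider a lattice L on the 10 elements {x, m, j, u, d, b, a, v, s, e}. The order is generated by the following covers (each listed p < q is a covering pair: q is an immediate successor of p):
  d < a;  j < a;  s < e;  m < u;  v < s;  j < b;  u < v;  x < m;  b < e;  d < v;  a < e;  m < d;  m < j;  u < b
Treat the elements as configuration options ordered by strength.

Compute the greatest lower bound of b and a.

Common lower bounds of {b, a}: j, m, x.
The greatest among these is j.

j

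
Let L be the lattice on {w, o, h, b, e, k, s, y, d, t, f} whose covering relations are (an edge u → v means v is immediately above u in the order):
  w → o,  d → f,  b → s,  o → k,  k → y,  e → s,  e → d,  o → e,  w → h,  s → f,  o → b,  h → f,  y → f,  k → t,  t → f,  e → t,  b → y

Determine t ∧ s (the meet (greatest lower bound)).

Common lower bounds of {t, s}: e, o, w.
The greatest among these is e.

e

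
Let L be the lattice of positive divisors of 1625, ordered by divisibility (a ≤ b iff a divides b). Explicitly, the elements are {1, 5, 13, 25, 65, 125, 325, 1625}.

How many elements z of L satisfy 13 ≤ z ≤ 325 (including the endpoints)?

The interval [13, 325] = {13, 325, 65}, which has 3 elements.

3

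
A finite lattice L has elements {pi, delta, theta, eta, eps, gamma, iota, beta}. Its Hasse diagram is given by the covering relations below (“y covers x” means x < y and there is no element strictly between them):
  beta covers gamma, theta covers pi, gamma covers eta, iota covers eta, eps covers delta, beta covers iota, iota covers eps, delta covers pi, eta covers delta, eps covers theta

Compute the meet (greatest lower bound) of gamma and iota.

Common lower bounds of {gamma, iota}: delta, eta, pi.
The greatest among these is eta.

eta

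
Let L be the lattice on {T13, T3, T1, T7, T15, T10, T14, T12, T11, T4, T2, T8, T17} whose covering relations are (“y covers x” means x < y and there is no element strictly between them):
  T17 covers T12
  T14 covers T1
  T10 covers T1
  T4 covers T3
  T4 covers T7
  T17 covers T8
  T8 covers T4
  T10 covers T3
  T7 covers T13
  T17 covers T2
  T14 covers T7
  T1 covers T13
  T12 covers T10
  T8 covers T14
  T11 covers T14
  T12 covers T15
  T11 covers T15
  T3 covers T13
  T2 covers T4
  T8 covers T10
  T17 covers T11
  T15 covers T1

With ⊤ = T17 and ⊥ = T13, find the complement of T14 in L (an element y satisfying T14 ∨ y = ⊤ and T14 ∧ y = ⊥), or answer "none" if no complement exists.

none

For every candidate y, either T14 ∨ y ≠ T17 or T14 ∧ y ≠ T13; no complement exists.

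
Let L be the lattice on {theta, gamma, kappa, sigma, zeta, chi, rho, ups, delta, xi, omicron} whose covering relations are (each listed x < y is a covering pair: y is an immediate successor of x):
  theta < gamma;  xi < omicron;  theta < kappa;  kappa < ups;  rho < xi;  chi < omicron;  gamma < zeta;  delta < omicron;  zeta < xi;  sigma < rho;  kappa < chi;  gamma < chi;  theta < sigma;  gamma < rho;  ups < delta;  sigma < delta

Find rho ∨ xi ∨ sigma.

xi

Common upper bounds of {rho, xi, sigma}: omicron, xi.
The least among these is xi.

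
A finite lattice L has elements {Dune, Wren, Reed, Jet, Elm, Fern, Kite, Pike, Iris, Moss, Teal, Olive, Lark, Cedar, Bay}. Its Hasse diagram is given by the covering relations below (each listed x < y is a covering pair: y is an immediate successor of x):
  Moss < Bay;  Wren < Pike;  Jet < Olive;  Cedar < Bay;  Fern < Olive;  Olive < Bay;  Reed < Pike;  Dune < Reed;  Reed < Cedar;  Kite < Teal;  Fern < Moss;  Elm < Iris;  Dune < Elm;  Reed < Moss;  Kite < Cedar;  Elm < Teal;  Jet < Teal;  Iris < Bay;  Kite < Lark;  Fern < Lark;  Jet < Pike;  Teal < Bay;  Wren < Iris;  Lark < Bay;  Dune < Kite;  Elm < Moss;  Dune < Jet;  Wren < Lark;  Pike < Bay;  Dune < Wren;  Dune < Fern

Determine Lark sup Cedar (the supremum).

Bay

Common upper bounds of {Lark, Cedar}: Bay.
The least among these is Bay.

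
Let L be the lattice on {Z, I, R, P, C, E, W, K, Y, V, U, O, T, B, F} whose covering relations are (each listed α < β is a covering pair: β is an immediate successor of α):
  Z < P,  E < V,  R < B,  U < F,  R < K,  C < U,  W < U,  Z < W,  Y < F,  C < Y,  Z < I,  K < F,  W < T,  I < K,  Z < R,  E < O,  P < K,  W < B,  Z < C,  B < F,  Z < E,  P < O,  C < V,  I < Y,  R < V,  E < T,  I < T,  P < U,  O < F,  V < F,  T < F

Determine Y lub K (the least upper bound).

F

Common upper bounds of {Y, K}: F.
The least among these is F.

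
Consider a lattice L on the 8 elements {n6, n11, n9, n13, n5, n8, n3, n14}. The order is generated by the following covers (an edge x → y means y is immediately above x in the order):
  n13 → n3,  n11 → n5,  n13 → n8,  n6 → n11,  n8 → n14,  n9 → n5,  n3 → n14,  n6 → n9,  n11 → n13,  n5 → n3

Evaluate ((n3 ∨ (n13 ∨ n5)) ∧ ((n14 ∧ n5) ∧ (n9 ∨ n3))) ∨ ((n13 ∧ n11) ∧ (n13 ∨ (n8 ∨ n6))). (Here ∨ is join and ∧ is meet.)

n5

n13 ∨ n5 = n3
n3 ∨ n3 = n3
n14 ∧ n5 = n5
n9 ∨ n3 = n3
n5 ∧ n3 = n5
n3 ∧ n5 = n5
n13 ∧ n11 = n11
n8 ∨ n6 = n8
n13 ∨ n8 = n8
n11 ∧ n8 = n11
n5 ∨ n11 = n5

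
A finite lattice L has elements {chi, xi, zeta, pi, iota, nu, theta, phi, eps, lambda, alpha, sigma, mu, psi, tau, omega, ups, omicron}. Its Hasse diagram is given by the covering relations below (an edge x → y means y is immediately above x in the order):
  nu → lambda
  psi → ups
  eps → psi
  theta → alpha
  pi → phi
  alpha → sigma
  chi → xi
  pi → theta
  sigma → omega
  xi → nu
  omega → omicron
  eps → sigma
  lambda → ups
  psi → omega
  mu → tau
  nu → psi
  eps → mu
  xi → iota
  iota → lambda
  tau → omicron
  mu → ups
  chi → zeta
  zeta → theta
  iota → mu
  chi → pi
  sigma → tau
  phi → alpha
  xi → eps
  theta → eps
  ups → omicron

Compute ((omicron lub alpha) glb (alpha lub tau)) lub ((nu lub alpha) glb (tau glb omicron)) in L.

tau

omicron ∨ alpha = omicron
alpha ∨ tau = tau
omicron ∧ tau = tau
nu ∨ alpha = omega
tau ∧ omicron = tau
omega ∧ tau = sigma
tau ∨ sigma = tau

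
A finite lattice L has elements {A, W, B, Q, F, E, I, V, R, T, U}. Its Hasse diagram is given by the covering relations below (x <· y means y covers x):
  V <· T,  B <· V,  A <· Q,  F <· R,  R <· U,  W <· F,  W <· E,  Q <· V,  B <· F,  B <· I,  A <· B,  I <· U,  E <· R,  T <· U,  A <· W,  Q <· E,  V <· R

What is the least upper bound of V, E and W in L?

Common upper bounds of {V, E, W}: R, U.
The least among these is R.

R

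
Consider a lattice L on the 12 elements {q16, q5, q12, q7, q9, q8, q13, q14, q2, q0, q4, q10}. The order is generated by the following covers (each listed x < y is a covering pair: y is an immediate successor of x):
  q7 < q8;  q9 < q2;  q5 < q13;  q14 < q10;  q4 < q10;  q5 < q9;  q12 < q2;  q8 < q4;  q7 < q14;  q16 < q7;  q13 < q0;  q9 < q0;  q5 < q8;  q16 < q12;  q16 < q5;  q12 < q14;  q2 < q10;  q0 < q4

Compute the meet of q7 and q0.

Common lower bounds of {q7, q0}: q16.
The greatest among these is q16.

q16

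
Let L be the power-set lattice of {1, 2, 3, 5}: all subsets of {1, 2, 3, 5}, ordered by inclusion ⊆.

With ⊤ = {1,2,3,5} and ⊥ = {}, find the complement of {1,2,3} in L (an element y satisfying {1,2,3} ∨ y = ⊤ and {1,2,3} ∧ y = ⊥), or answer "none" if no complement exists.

Need y with {1,2,3} ∨ y = {1,2,3,5} and {1,2,3} ∧ y = {}.
Checking each element gives: {5}.

{5}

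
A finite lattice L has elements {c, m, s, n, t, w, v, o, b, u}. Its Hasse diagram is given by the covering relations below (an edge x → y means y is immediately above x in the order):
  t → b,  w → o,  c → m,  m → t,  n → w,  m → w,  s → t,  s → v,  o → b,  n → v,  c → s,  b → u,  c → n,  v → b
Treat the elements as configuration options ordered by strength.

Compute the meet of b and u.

Common lower bounds of {b, u}: b, c, m, n, o, s, t, v, w.
The greatest among these is b.

b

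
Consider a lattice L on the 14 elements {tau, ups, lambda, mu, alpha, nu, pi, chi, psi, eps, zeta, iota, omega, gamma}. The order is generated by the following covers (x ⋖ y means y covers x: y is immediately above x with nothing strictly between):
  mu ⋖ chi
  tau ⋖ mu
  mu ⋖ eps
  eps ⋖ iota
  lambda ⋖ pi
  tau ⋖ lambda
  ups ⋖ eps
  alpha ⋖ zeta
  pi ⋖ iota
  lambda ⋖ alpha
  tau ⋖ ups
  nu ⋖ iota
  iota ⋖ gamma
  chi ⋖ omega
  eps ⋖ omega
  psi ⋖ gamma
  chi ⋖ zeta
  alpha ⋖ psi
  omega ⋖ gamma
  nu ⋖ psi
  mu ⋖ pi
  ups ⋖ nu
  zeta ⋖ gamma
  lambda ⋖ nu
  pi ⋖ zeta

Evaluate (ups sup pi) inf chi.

mu

ups ∨ pi = iota
iota ∧ chi = mu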